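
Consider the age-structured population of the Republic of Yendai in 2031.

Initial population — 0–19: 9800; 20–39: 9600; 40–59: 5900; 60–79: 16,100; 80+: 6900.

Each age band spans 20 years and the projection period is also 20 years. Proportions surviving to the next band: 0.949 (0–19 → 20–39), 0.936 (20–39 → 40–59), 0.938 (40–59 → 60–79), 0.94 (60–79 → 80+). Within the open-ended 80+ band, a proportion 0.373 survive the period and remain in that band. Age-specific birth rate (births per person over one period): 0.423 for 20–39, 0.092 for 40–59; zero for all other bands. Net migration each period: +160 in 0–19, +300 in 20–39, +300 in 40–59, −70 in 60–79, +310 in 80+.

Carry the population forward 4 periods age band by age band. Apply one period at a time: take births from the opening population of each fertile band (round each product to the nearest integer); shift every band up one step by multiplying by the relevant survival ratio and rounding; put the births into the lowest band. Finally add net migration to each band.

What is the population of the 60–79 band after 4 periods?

4444

Let group 1 be 0–19 through group 5 = 80+.
— Period 1 —
Births: 9600 × 0.423 = 4061, 5900 × 0.092 = 543 — total 4604
Group 2: 9800 × 0.949 = 9300
Group 3: 9600 × 0.936 = 8986
Group 4: 5900 × 0.938 = 5534
Group 5: 16100 × 0.94 + 6900 × 0.373 = 15134 + 2574 = 17708
Net migration: Group 1 + 160 → 4764; Group 2 + 300 → 9600; Group 3 + 300 → 9286; Group 4 − 70 → 5464; Group 5 + 310 → 18018
End of period: [4764, 9600, 9286, 5464, 18018]
— Period 2 —
Births: 9600 × 0.423 = 4061, 9286 × 0.092 = 854 — total 4915
Group 2: 4764 × 0.949 = 4521
Group 3: 9600 × 0.936 = 8986
Group 4: 9286 × 0.938 = 8710
Group 5: 5464 × 0.94 + 18018 × 0.373 = 5136 + 6721 = 11857
Net migration: Group 1 + 160 → 5075; Group 2 + 300 → 4821; Group 3 + 300 → 9286; Group 4 − 70 → 8640; Group 5 + 310 → 12167
End of period: [5075, 4821, 9286, 8640, 12167]
— Period 3 —
Births: 4821 × 0.423 = 2039, 9286 × 0.092 = 854 — total 2893
Group 2: 5075 × 0.949 = 4816
Group 3: 4821 × 0.936 = 4512
Group 4: 9286 × 0.938 = 8710
Group 5: 8640 × 0.94 + 12167 × 0.373 = 8122 + 4538 = 12660
Net migration: Group 1 + 160 → 3053; Group 2 + 300 → 5116; Group 3 + 300 → 4812; Group 4 − 70 → 8640; Group 5 + 310 → 12970
End of period: [3053, 5116, 4812, 8640, 12970]
— Period 4 —
Births: 5116 × 0.423 = 2164, 4812 × 0.092 = 443 — total 2607
Group 2: 3053 × 0.949 = 2897
Group 3: 5116 × 0.936 = 4789
Group 4: 4812 × 0.938 = 4514
Group 5: 8640 × 0.94 + 12970 × 0.373 = 8122 + 4838 = 12960
Net migration: Group 1 + 160 → 2767; Group 2 + 300 → 3197; Group 3 + 300 → 5089; Group 4 − 70 → 4444; Group 5 + 310 → 13270
End of period: [2767, 3197, 5089, 4444, 13270]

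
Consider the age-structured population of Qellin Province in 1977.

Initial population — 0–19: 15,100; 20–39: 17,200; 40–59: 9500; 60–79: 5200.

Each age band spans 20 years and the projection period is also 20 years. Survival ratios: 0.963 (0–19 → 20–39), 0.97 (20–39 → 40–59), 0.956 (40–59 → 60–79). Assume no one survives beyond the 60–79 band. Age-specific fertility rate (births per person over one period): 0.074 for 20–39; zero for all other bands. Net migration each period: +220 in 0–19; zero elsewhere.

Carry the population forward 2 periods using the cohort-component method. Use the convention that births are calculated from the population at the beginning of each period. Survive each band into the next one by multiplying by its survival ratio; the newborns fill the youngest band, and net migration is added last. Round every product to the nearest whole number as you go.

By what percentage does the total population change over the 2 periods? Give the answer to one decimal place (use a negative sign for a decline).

Period 1.
Births: 17200 * 0.074 = 1273
20–39: 15100 * 0.963 = 14541
40–59: 17200 * 0.97 = 16684
60–79: 9500 * 0.956 = 9082
Net migration: 0–19 + 220 → 1493
End of period: [1493, 14541, 16684, 9082]
Period 2.
Births: 14541 * 0.074 = 1076
20–39: 1493 * 0.963 = 1438
40–59: 14541 * 0.97 = 14105
60–79: 16684 * 0.956 = 15950
Net migration: 0–19 + 220 → 1296
End of period: [1296, 1438, 14105, 15950]
Total: 47000 → 32789; change = -14211; percentage change = -30.2%

-30.2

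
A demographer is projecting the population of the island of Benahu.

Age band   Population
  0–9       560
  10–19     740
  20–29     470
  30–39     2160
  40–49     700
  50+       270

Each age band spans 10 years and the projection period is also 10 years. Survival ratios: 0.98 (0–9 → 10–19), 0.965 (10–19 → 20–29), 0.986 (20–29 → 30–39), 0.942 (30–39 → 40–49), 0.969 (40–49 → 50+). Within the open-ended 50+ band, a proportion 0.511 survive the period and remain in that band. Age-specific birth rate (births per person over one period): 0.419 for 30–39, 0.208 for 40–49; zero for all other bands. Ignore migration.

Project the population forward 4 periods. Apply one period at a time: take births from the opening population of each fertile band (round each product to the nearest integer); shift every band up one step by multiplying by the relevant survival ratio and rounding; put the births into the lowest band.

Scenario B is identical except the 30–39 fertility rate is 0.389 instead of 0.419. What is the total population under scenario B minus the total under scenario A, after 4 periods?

-111

(Bands numbered youngest = 1 to oldest = 6.)
After projecting period 1:
Births: 2160 × 0.419 = 905, 700 × 0.208 = 146 — total 1051
Band 2: 560 × 0.98 = 549
Band 3: 740 × 0.965 = 714
Band 4: 470 × 0.986 = 463
Band 5: 2160 × 0.942 = 2035
Band 6: 700 × 0.969 + 270 × 0.511 = 678 + 138 = 816
Giving 1051 / 549 / 714 / 463 / 2035 / 816.
After projecting period 2:
Births: 463 × 0.419 = 194, 2035 × 0.208 = 423 — total 617
Band 2: 1051 × 0.98 = 1030
Band 3: 549 × 0.965 = 530
Band 4: 714 × 0.986 = 704
Band 5: 463 × 0.942 = 436
Band 6: 2035 × 0.969 + 816 × 0.511 = 1972 + 417 = 2389
Giving 617 / 1030 / 530 / 704 / 436 / 2389.
After projecting period 3:
Births: 704 × 0.419 = 295, 436 × 0.208 = 91 — total 386
Band 2: 617 × 0.98 = 605
Band 3: 1030 × 0.965 = 994
Band 4: 530 × 0.986 = 523
Band 5: 704 × 0.942 = 663
Band 6: 436 × 0.969 + 2389 × 0.511 = 422 + 1221 = 1643
Giving 386 / 605 / 994 / 523 / 663 / 1643.
After projecting period 4:
Births: 523 × 0.419 = 219, 663 × 0.208 = 138 — total 357
Band 2: 386 × 0.98 = 378
Band 3: 605 × 0.965 = 584
Band 4: 994 × 0.986 = 980
Band 5: 523 × 0.942 = 493
Band 6: 663 × 0.969 + 1643 × 0.511 = 642 + 840 = 1482
Giving 357 / 378 / 584 / 980 / 493 / 1482.
Scenario A total after 4 periods: 4274
Scenario B projection —
After projecting period 1:
Births: 2160 × 0.389 = 840, 700 × 0.208 = 146 — total 986
Band 2: 560 × 0.98 = 549
Band 3: 740 × 0.965 = 714
Band 4: 470 × 0.986 = 463
Band 5: 2160 × 0.942 = 2035
Band 6: 700 × 0.969 + 270 × 0.511 = 678 + 138 = 816
Giving 986 / 549 / 714 / 463 / 2035 / 816.
After projecting period 2:
Births: 463 × 0.389 = 180, 2035 × 0.208 = 423 — total 603
Band 2: 986 × 0.98 = 966
Band 3: 549 × 0.965 = 530
Band 4: 714 × 0.986 = 704
Band 5: 463 × 0.942 = 436
Band 6: 2035 × 0.969 + 816 × 0.511 = 1972 + 417 = 2389
Giving 603 / 966 / 530 / 704 / 436 / 2389.
After projecting period 3:
Births: 704 × 0.389 = 274, 436 × 0.208 = 91 — total 365
Band 2: 603 × 0.98 = 591
Band 3: 966 × 0.965 = 932
Band 4: 530 × 0.986 = 523
Band 5: 704 × 0.942 = 663
Band 6: 436 × 0.969 + 2389 × 0.511 = 422 + 1221 = 1643
Giving 365 / 591 / 932 / 523 / 663 / 1643.
After projecting period 4:
Births: 523 × 0.389 = 203, 663 × 0.208 = 138 — total 341
Band 2: 365 × 0.98 = 358
Band 3: 591 × 0.965 = 570
Band 4: 932 × 0.986 = 919
Band 5: 523 × 0.942 = 493
Band 6: 663 × 0.969 + 1643 × 0.511 = 642 + 840 = 1482
Giving 341 / 358 / 570 / 919 / 493 / 1482.
Scenario B total after 4 periods: 4163
Difference B − A = 4163 − 4274 = -111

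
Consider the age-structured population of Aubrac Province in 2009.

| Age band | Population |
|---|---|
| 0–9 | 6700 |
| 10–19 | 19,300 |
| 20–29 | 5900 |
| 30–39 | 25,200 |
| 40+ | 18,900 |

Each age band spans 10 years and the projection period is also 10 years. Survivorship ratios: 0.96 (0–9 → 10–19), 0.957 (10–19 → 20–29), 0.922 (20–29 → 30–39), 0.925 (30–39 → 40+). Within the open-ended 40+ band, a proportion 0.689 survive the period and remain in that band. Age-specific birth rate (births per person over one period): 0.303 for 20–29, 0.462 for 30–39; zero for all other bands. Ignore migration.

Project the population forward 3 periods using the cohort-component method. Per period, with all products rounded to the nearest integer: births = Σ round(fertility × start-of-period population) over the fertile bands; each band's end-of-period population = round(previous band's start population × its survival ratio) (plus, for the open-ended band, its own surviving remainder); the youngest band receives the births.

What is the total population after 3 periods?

71998

Numbering the groups 1..5 from youngest to oldest:
Period 1:
Births: 5900 × 0.303 = 1788  |  25200 × 0.462 = 11642 → 13430
Group 2: 6700 × 0.96 = 6432
Group 3: 19300 × 0.957 = 18470
Group 4: 5900 × 0.922 = 5440
Group 5: 25200 × 0.925 + 18900 × 0.689 = 23310 + 13022 = 36332
→ [13430, 6432, 18470, 5440, 36332]
Period 2:
Births: 18470 × 0.303 = 5596  |  5440 × 0.462 = 2513 → 8109
Group 2: 13430 × 0.96 = 12893
Group 3: 6432 × 0.957 = 6155
Group 4: 18470 × 0.922 = 17029
Group 5: 5440 × 0.925 + 36332 × 0.689 = 5032 + 25033 = 30065
→ [8109, 12893, 6155, 17029, 30065]
Period 3:
Births: 6155 × 0.303 = 1865  |  17029 × 0.462 = 7867 → 9732
Group 2: 8109 × 0.96 = 7785
Group 3: 12893 × 0.957 = 12339
Group 4: 6155 × 0.922 = 5675
Group 5: 17029 × 0.925 + 30065 × 0.689 = 15752 + 20715 = 36467
→ [9732, 7785, 12339, 5675, 36467]
Total after period 3: 9732 + 7785 + 12339 + 5675 + 36467 = 71998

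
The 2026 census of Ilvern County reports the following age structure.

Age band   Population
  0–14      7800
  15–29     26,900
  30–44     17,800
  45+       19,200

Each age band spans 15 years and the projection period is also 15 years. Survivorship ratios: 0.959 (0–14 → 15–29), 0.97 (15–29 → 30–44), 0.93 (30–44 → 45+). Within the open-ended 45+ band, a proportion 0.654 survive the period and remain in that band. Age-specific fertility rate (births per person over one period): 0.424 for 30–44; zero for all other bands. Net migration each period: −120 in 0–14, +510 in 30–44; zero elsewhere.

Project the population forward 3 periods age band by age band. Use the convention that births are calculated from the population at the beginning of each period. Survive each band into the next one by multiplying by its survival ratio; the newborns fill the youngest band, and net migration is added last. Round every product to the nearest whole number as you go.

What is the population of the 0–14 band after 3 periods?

3173

After projecting period 1:
Births: 17800 * 0.424 = 7547
15–29: 7800 * 0.959 = 7480
30–44: 26900 * 0.97 = 26093
45+: 17800 * 0.93 + 19200 * 0.654 = 16554 + 12557 = 29111
Net migration: 0–14 − 120 → 7427; 30–44 + 510 → 26603
Population now: 0–14=7427, 15–29=7480, 30–44=26603, 45+=29111
After projecting period 2:
Births: 26603 * 0.424 = 11280
15–29: 7427 * 0.959 = 7122
30–44: 7480 * 0.97 = 7256
45+: 26603 * 0.93 + 29111 * 0.654 = 24741 + 19039 = 43780
Net migration: 0–14 − 120 → 11160; 30–44 + 510 → 7766
Population now: 0–14=11160, 15–29=7122, 30–44=7766, 45+=43780
After projecting period 3:
Births: 7766 * 0.424 = 3293
15–29: 11160 * 0.959 = 10702
30–44: 7122 * 0.97 = 6908
45+: 7766 * 0.93 + 43780 * 0.654 = 7222 + 28632 = 35854
Net migration: 0–14 − 120 → 3173; 30–44 + 510 → 7418
Population now: 0–14=3173, 15–29=10702, 30–44=7418, 45+=35854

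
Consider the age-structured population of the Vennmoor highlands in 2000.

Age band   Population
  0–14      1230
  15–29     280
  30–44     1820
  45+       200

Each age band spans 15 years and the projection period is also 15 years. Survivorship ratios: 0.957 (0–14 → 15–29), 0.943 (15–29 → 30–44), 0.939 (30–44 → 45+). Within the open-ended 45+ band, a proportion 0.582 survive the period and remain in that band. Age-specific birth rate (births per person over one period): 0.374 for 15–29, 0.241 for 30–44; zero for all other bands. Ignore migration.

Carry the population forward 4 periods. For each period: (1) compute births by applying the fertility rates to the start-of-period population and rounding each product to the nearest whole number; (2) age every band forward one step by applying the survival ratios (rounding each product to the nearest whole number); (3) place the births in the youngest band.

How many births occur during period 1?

544

— Period 1 —
Births: 280 × 0.374 = 105 ; 1820 × 0.241 = 439 ⇒ total 544
15–29: 1230 × 0.957 = 1177
30–44: 280 × 0.943 = 264
45+: 1820 × 0.939 + 200 × 0.582 = 1709 + 116 = 1825
Population now: 0–14=544, 15–29=1177, 30–44=264, 45+=1825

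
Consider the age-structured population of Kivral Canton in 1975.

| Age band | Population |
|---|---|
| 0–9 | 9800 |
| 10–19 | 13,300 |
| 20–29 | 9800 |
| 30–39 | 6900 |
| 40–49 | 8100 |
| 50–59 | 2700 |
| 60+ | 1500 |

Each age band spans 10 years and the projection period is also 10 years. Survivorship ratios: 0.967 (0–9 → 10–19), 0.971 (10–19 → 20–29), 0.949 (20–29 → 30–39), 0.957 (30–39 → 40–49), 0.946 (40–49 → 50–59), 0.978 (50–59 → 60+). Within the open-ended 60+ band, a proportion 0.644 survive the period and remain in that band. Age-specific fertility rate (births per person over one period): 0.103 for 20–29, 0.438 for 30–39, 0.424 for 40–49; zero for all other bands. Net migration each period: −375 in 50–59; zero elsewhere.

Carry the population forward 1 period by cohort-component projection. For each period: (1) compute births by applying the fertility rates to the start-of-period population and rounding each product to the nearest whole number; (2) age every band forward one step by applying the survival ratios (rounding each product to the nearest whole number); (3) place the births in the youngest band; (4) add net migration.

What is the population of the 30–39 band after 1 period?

9300

(Groups numbered youngest = 1 to oldest = 7.)
Period 1.
Births: 9800 × 0.103 = 1009, 6900 × 0.438 = 3022, 8100 × 0.424 = 3434 — total 7465
Group 2: 9800 × 0.967 = 9477
Group 3: 13300 × 0.971 = 12914
Group 4: 9800 × 0.949 = 9300
Group 5: 6900 × 0.957 = 6603
Group 6: 8100 × 0.946 = 7663
Group 7: 2700 × 0.978 + 1500 × 0.644 = 2641 + 966 = 3607
Net migration: Group 6 − 375 → 7288
Population now: 0–9=7465, 10–19=9477, 20–29=12914, 30–39=9300, 40–49=6603, 50–59=7288, 60+=3607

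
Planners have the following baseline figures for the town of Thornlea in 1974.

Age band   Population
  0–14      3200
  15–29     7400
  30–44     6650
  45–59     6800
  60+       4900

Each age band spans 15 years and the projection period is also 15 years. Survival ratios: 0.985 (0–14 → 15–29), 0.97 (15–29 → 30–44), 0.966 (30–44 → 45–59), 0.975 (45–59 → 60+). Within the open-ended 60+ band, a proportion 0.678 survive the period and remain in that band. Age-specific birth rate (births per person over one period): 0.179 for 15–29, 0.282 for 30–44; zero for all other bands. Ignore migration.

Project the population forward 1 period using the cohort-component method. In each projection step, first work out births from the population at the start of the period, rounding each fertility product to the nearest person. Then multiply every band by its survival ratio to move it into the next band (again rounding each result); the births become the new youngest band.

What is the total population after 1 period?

29906

Call the groups 1 to 5, youngest first.
Period 1.
Births: 7400 × 0.179 = 1325, 6650 × 0.282 = 1875 ⇒ total 3200
Group 2: 3200 × 0.985 = 3152
Group 3: 7400 × 0.97 = 7178
Group 4: 6650 × 0.966 = 6424
Group 5: 6800 × 0.975 + 4900 × 0.678 = 6630 + 3322 = 9952
Giving 3200 / 3152 / 7178 / 6424 / 9952.
Total after period 1: 3200 + 3152 + 7178 + 6424 + 9952 = 29906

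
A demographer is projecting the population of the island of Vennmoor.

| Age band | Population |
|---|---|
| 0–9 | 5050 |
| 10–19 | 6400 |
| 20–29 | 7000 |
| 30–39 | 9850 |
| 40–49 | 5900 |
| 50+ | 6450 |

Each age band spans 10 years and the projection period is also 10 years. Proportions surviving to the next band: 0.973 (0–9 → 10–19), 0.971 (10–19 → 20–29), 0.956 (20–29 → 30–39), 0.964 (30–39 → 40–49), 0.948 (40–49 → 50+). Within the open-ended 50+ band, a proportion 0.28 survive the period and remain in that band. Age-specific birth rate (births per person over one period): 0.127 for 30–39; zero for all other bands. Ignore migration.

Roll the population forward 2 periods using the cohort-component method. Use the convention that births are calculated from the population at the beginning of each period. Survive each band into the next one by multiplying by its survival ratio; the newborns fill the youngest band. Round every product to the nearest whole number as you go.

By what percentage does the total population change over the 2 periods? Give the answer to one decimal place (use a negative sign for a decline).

-25.5

Call the groups 1 to 6, youngest first.
Period 1.
Births: 9850 × 0.127 = 1251
Group 2: 5050 × 0.973 = 4914
Group 3: 6400 × 0.971 = 6214
Group 4: 7000 × 0.956 = 6692
Group 5: 9850 × 0.964 = 9495
Group 6: 5900 × 0.948 + 6450 × 0.28 = 5593 + 1806 = 7399
End of period: [1251, 4914, 6214, 6692, 9495, 7399]
Period 2.
Births: 6692 × 0.127 = 850
Group 2: 1251 × 0.973 = 1217
Group 3: 4914 × 0.971 = 4771
Group 4: 6214 × 0.956 = 5941
Group 5: 6692 × 0.964 = 6451
Group 6: 9495 × 0.948 + 7399 × 0.28 = 9001 + 2072 = 11073
End of period: [850, 1217, 4771, 5941, 6451, 11073]
Total: 40650 → 30303; change = -10347; percentage change = -25.5%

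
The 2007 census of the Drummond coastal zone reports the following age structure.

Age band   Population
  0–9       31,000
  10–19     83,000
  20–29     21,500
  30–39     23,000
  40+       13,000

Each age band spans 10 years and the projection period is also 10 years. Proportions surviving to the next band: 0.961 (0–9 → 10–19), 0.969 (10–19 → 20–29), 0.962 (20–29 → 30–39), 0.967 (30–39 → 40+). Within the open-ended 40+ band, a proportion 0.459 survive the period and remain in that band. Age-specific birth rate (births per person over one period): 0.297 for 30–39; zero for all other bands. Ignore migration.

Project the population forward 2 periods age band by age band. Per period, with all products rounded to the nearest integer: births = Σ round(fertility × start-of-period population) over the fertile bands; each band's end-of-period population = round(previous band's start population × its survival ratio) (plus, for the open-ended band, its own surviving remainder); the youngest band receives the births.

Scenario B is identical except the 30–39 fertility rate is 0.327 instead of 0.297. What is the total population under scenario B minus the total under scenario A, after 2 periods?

1283

Call the bands 1 to 5, youngest first.
[period 1]
Births: 23000 × 0.297 = 6831
Band 2: 31000 × 0.961 = 29791
Band 3: 83000 × 0.969 = 80427
Band 4: 21500 × 0.962 = 20683
Band 5: 23000 × 0.967 + 13000 × 0.459 = 22241 + 5967 = 28208
Giving 6831 / 29791 / 80427 / 20683 / 28208.
[period 2]
Births: 20683 × 0.297 = 6143
Band 2: 6831 × 0.961 = 6565
Band 3: 29791 × 0.969 = 28867
Band 4: 80427 × 0.962 = 77371
Band 5: 20683 × 0.967 + 28208 × 0.459 = 20000 + 12947 = 32947
Giving 6143 / 6565 / 28867 / 77371 / 32947.
Scenario A total after 2 periods: 151893
Scenario B projection —
[period 1]
Births: 23000 × 0.327 = 7521
Band 2: 31000 × 0.961 = 29791
Band 3: 83000 × 0.969 = 80427
Band 4: 21500 × 0.962 = 20683
Band 5: 23000 × 0.967 + 13000 × 0.459 = 22241 + 5967 = 28208
Giving 7521 / 29791 / 80427 / 20683 / 28208.
[period 2]
Births: 20683 × 0.327 = 6763
Band 2: 7521 × 0.961 = 7228
Band 3: 29791 × 0.969 = 28867
Band 4: 80427 × 0.962 = 77371
Band 5: 20683 × 0.967 + 28208 × 0.459 = 20000 + 12947 = 32947
Giving 6763 / 7228 / 28867 / 77371 / 32947.
Scenario B total after 2 periods: 153176
Difference B − A = 153176 − 151893 = 1283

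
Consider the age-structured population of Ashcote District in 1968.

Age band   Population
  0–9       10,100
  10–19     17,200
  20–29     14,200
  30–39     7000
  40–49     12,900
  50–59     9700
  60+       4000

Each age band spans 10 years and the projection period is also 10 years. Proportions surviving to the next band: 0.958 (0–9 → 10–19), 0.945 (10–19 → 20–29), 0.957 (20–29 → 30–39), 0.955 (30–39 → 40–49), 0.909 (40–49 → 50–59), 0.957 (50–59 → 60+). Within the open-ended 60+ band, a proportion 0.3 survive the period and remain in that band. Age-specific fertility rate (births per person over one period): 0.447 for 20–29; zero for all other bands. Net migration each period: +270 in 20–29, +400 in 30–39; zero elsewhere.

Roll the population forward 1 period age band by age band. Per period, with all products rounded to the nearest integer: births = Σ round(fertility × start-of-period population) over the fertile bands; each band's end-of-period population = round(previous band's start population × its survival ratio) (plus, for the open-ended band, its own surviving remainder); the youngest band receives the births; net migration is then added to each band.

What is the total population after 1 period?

— Period 1 —
Births: 14200 × 0.447 = 6347
10–19: 10100 × 0.958 = 9676
20–29: 17200 × 0.945 = 16254
30–39: 14200 × 0.957 = 13589
40–49: 7000 × 0.955 = 6685
50–59: 12900 × 0.909 = 11726
60+: 9700 × 0.957 + 4000 × 0.3 = 9283 + 1200 = 10483
Net migration: 20–29 + 270 → 16524; 30–39 + 400 → 13989
End of period: [6347, 9676, 16524, 13989, 6685, 11726, 10483]
Total after period 1: 6347 + 9676 + 16524 + 13989 + 6685 + 11726 + 10483 = 75430

75430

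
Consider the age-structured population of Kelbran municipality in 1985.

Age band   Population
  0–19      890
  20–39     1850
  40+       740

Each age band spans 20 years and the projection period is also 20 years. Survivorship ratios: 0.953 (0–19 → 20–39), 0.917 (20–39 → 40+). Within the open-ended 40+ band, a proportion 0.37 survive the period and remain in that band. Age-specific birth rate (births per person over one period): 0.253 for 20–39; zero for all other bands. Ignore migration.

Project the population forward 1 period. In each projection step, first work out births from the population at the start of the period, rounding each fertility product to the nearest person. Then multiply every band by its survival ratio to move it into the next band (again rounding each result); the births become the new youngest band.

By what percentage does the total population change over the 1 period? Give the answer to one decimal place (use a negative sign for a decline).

-5.6

(Bands numbered youngest = 1 to oldest = 3.)
Period 1:
Births: 1850 × 0.253 = 468
Band 2: 890 × 0.953 = 848
Band 3: 1850 × 0.917 + 740 × 0.37 = 1696 + 274 = 1970
→ [468, 848, 1970]
Total: 3480 → 3286; change = -194; percentage change = -5.6%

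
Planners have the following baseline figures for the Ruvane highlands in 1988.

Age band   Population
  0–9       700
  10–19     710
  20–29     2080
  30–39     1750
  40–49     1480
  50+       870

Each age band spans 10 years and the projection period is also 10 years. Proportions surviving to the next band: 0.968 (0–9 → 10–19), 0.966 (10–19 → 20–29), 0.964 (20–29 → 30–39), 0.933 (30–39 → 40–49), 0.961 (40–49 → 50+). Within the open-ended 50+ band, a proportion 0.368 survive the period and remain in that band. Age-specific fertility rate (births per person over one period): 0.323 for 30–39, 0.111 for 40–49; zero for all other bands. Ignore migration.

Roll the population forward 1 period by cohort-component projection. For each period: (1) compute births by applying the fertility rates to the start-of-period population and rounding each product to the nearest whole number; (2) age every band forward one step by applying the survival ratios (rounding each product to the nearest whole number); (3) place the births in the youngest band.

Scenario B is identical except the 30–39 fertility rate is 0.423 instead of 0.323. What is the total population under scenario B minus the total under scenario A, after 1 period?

[period 1]
Births: 1750 * 0.323 = 565  |  1480 * 0.111 = 164 ⇒ total 729
10–19: 700 * 0.968 = 678
20–29: 710 * 0.966 = 686
30–39: 2080 * 0.964 = 2005
40–49: 1750 * 0.933 = 1633
50+: 1480 * 0.961 + 870 * 0.368 = 1422 + 320 = 1742
→ [729, 678, 686, 2005, 1633, 1742]
Scenario A total after 1 period: 7473
Scenario B projection —
[period 1]
Births: 1750 * 0.423 = 740  |  1480 * 0.111 = 164 ⇒ total 904
10–19: 700 * 0.968 = 678
20–29: 710 * 0.966 = 686
30–39: 2080 * 0.964 = 2005
40–49: 1750 * 0.933 = 1633
50+: 1480 * 0.961 + 870 * 0.368 = 1422 + 320 = 1742
→ [904, 678, 686, 2005, 1633, 1742]
Scenario B total after 1 period: 7648
Difference B − A = 7648 − 7473 = 175

175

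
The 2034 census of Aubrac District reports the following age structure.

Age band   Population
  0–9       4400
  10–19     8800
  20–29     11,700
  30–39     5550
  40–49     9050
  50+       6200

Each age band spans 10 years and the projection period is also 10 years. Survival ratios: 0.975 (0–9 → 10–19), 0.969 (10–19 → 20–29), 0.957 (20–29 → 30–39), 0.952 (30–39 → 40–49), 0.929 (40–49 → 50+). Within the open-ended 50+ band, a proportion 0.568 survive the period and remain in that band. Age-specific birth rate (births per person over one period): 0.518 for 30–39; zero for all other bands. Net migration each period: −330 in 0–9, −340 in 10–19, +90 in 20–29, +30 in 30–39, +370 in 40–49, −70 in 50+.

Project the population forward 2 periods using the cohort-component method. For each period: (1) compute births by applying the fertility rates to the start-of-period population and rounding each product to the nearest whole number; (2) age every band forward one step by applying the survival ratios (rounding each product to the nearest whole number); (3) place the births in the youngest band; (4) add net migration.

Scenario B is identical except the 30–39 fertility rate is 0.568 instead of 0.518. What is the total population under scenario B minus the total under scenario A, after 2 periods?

831

Period 1:
Births: 5550 * 0.518 = 2875
10–19: 4400 * 0.975 = 4290
20–29: 8800 * 0.969 = 8527
30–39: 11700 * 0.957 = 11197
40–49: 5550 * 0.952 = 5284
50+: 9050 * 0.929 + 6200 * 0.568 = 8407 + 3522 = 11929
Net migration: 0–9 − 330 → 2545; 10–19 − 340 → 3950; 20–29 + 90 → 8617; 30–39 + 30 → 11227; 40–49 + 370 → 5654; 50+ − 70 → 11859
Giving 2545 / 3950 / 8617 / 11227 / 5654 / 11859.
Period 2:
Births: 11227 * 0.518 = 5816
10–19: 2545 * 0.975 = 2481
20–29: 3950 * 0.969 = 3828
30–39: 8617 * 0.957 = 8246
40–49: 11227 * 0.952 = 10688
50+: 5654 * 0.929 + 11859 * 0.568 = 5253 + 6736 = 11989
Net migration: 0–9 − 330 → 5486; 10–19 − 340 → 2141; 20–29 + 90 → 3918; 30–39 + 30 → 8276; 40–49 + 370 → 11058; 50+ − 70 → 11919
Giving 5486 / 2141 / 3918 / 8276 / 11058 / 11919.
Scenario A total after 2 periods: 42798
Scenario B projection —
Period 1:
Births: 5550 * 0.568 = 3152
10–19: 4400 * 0.975 = 4290
20–29: 8800 * 0.969 = 8527
30–39: 11700 * 0.957 = 11197
40–49: 5550 * 0.952 = 5284
50+: 9050 * 0.929 + 6200 * 0.568 = 8407 + 3522 = 11929
Net migration: 0–9 − 330 → 2822; 10–19 − 340 → 3950; 20–29 + 90 → 8617; 30–39 + 30 → 11227; 40–49 + 370 → 5654; 50+ − 70 → 11859
Giving 2822 / 3950 / 8617 / 11227 / 5654 / 11859.
Period 2:
Births: 11227 * 0.568 = 6377
10–19: 2822 * 0.975 = 2751
20–29: 3950 * 0.969 = 3828
30–39: 8617 * 0.957 = 8246
40–49: 11227 * 0.952 = 10688
50+: 5654 * 0.929 + 11859 * 0.568 = 5253 + 6736 = 11989
Net migration: 0–9 − 330 → 6047; 10–19 − 340 → 2411; 20–29 + 90 → 3918; 30–39 + 30 → 8276; 40–49 + 370 → 11058; 50+ − 70 → 11919
Giving 6047 / 2411 / 3918 / 8276 / 11058 / 11919.
Scenario B total after 2 periods: 43629
Difference B − A = 43629 − 42798 = 831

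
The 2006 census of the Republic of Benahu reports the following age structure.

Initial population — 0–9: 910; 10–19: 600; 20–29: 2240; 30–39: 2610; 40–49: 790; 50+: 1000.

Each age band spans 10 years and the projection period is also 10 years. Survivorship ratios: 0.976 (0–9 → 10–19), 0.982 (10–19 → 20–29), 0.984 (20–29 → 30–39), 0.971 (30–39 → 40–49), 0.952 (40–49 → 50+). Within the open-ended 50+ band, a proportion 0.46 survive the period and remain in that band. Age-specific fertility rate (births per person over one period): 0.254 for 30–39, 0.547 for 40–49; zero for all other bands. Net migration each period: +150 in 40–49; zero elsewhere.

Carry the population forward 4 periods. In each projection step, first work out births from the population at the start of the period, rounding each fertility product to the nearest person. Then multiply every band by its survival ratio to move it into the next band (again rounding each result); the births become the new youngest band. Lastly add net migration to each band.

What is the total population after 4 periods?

(Bands numbered youngest = 1 to oldest = 6.)
— Period 1 —
Births: 2610 × 0.254 = 663, 790 × 0.547 = 432 → total 1095
Band 2: 910 × 0.976 = 888
Band 3: 600 × 0.982 = 589
Band 4: 2240 × 0.984 = 2204
Band 5: 2610 × 0.971 = 2534
Band 6: 790 × 0.952 + 1000 × 0.46 = 752 + 460 = 1212
Net migration: Band 5 + 150 → 2684
End of period: [1095, 888, 589, 2204, 2684, 1212]
— Period 2 —
Births: 2204 × 0.254 = 560, 2684 × 0.547 = 1468 → total 2028
Band 2: 1095 × 0.976 = 1069
Band 3: 888 × 0.982 = 872
Band 4: 589 × 0.984 = 580
Band 5: 2204 × 0.971 = 2140
Band 6: 2684 × 0.952 + 1212 × 0.46 = 2555 + 558 = 3113
Net migration: Band 5 + 150 → 2290
End of period: [2028, 1069, 872, 580, 2290, 3113]
— Period 3 —
Births: 580 × 0.254 = 147, 2290 × 0.547 = 1253 → total 1400
Band 2: 2028 × 0.976 = 1979
Band 3: 1069 × 0.982 = 1050
Band 4: 872 × 0.984 = 858
Band 5: 580 × 0.971 = 563
Band 6: 2290 × 0.952 + 3113 × 0.46 = 2180 + 1432 = 3612
Net migration: Band 5 + 150 → 713
End of period: [1400, 1979, 1050, 858, 713, 3612]
— Period 4 —
Births: 858 × 0.254 = 218, 713 × 0.547 = 390 → total 608
Band 2: 1400 × 0.976 = 1366
Band 3: 1979 × 0.982 = 1943
Band 4: 1050 × 0.984 = 1033
Band 5: 858 × 0.971 = 833
Band 6: 713 × 0.952 + 3612 × 0.46 = 679 + 1662 = 2341
Net migration: Band 5 + 150 → 983
End of period: [608, 1366, 1943, 1033, 983, 2341]
Total after period 4: 608 + 1366 + 1943 + 1033 + 983 + 2341 = 8274

8274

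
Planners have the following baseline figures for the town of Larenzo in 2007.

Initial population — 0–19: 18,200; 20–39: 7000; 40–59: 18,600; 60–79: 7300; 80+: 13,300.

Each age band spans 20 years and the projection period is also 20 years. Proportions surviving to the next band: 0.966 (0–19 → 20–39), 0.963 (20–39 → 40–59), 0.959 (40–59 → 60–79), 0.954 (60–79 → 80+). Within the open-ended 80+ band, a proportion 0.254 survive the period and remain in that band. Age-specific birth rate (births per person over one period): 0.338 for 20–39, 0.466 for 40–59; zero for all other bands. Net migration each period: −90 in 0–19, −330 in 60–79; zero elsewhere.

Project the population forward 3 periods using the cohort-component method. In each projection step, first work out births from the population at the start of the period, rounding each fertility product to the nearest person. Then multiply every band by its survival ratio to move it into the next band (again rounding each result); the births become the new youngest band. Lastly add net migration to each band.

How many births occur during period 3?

11463

Numbering the groups 1..5 from youngest to oldest:
— Period 1 —
Births: 7000 * 0.338 = 2366, 18600 * 0.466 = 8668 → total 11034
Group 2: 18200 * 0.966 = 17581
Group 3: 7000 * 0.963 = 6741
Group 4: 18600 * 0.959 = 17837
Group 5: 7300 * 0.954 + 13300 * 0.254 = 6964 + 3378 = 10342
Net migration: Group 1 − 90 → 10944; Group 4 − 330 → 17507
→ [10944, 17581, 6741, 17507, 10342]
— Period 2 —
Births: 17581 * 0.338 = 5942, 6741 * 0.466 = 3141 → total 9083
Group 2: 10944 * 0.966 = 10572
Group 3: 17581 * 0.963 = 16931
Group 4: 6741 * 0.959 = 6465
Group 5: 17507 * 0.954 + 10342 * 0.254 = 16702 + 2627 = 19329
Net migration: Group 1 − 90 → 8993; Group 4 − 330 → 6135
→ [8993, 10572, 16931, 6135, 19329]
— Period 3 —
Births: 10572 * 0.338 = 3573, 16931 * 0.466 = 7890 → total 11463
Group 2: 8993 * 0.966 = 8687
Group 3: 10572 * 0.963 = 10181
Group 4: 16931 * 0.959 = 16237
Group 5: 6135 * 0.954 + 19329 * 0.254 = 5853 + 4910 = 10763
Net migration: Group 1 − 90 → 11373; Group 4 − 330 → 15907
→ [11373, 8687, 10181, 15907, 10763]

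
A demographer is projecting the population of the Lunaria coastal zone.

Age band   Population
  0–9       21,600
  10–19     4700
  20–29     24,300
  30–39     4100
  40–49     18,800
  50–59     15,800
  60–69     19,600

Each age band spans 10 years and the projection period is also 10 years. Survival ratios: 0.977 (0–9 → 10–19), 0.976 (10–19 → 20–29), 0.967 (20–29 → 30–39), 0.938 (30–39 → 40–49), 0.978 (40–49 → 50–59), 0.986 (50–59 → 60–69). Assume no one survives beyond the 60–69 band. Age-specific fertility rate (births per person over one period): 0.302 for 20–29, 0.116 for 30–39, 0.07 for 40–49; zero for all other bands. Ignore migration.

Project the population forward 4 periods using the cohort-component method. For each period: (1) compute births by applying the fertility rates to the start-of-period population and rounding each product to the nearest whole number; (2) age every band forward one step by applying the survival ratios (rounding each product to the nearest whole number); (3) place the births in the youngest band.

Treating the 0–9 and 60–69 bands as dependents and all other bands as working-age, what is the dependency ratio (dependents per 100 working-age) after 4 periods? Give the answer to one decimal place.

61.0

[period 1]
Births: 24300 * 0.302 = 7339 ; 4100 * 0.116 = 476 ; 18800 * 0.07 = 1316 ⇒ total 9131
10–19: 21600 * 0.977 = 21103
20–29: 4700 * 0.976 = 4587
30–39: 24300 * 0.967 = 23498
40–49: 4100 * 0.938 = 3846
50–59: 18800 * 0.978 = 18386
60–69: 15800 * 0.986 = 15579
Population now: 0–9=9131, 10–19=21103, 20–29=4587, 30–39=23498, 40–49=3846, 50–59=18386, 60–69=15579
[period 2]
Births: 4587 * 0.302 = 1385 ; 23498 * 0.116 = 2726 ; 3846 * 0.07 = 269 ⇒ total 4380
10–19: 9131 * 0.977 = 8921
20–29: 21103 * 0.976 = 20597
30–39: 4587 * 0.967 = 4436
40–49: 23498 * 0.938 = 22041
50–59: 3846 * 0.978 = 3761
60–69: 18386 * 0.986 = 18129
Population now: 0–9=4380, 10–19=8921, 20–29=20597, 30–39=4436, 40–49=22041, 50–59=3761, 60–69=18129
[period 3]
Births: 20597 * 0.302 = 6220 ; 4436 * 0.116 = 515 ; 22041 * 0.07 = 1543 ⇒ total 8278
10–19: 4380 * 0.977 = 4279
20–29: 8921 * 0.976 = 8707
30–39: 20597 * 0.967 = 19917
40–49: 4436 * 0.938 = 4161
50–59: 22041 * 0.978 = 21556
60–69: 3761 * 0.986 = 3708
Population now: 0–9=8278, 10–19=4279, 20–29=8707, 30–39=19917, 40–49=4161, 50–59=21556, 60–69=3708
[period 4]
Births: 8707 * 0.302 = 2630 ; 19917 * 0.116 = 2310 ; 4161 * 0.07 = 291 ⇒ total 5231
10–19: 8278 * 0.977 = 8088
20–29: 4279 * 0.976 = 4176
30–39: 8707 * 0.967 = 8420
40–49: 19917 * 0.938 = 18682
50–59: 4161 * 0.978 = 4069
60–69: 21556 * 0.986 = 21254
Population now: 0–9=5231, 10–19=8088, 20–29=4176, 30–39=8420, 40–49=18682, 50–59=4069, 60–69=21254
Dependents (band 0–9 + band 60–69) = 5231 + 21254 = 26485; working-age = 43435; ratio = 26485/43435 × 100 = 61.0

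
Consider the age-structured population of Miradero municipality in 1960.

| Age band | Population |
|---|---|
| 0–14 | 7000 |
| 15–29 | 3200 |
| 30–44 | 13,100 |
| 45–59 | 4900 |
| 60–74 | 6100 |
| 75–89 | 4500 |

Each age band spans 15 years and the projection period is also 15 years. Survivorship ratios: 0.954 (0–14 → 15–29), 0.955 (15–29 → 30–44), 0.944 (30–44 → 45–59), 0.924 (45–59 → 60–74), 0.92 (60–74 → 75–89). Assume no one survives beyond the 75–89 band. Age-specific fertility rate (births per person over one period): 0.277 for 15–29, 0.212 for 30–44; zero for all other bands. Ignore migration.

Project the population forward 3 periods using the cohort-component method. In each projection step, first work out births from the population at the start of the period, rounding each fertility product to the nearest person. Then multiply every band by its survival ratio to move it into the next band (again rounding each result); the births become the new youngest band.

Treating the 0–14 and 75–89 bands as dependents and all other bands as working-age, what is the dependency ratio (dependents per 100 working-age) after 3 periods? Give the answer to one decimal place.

Call the groups 1 to 6, youngest first.
Period 1:
Births: 3200 × 0.277 = 886, 13100 × 0.212 = 2777 → total 3663
Group 2: 7000 × 0.954 = 6678
Group 3: 3200 × 0.955 = 3056
Group 4: 13100 × 0.944 = 12366
Group 5: 4900 × 0.924 = 4528
Group 6: 6100 × 0.92 = 5612
Population now: 0–14=3663, 15–29=6678, 30–44=3056, 45–59=12366, 60–74=4528, 75–89=5612
Period 2:
Births: 6678 × 0.277 = 1850, 3056 × 0.212 = 648 → total 2498
Group 2: 3663 × 0.954 = 3495
Group 3: 6678 × 0.955 = 6377
Group 4: 3056 × 0.944 = 2885
Group 5: 12366 × 0.924 = 11426
Group 6: 4528 × 0.92 = 4166
Population now: 0–14=2498, 15–29=3495, 30–44=6377, 45–59=2885, 60–74=11426, 75–89=4166
Period 3:
Births: 3495 × 0.277 = 968, 6377 × 0.212 = 1352 → total 2320
Group 2: 2498 × 0.954 = 2383
Group 3: 3495 × 0.955 = 3338
Group 4: 6377 × 0.944 = 6020
Group 5: 2885 × 0.924 = 2666
Group 6: 11426 × 0.92 = 10512
Population now: 0–14=2320, 15–29=2383, 30–44=3338, 45–59=6020, 60–74=2666, 75–89=10512
Dependents (band 0–14 + band 75–89) = 2320 + 10512 = 12832; working-age = 14407; ratio = 12832/14407 × 100 = 89.1

89.1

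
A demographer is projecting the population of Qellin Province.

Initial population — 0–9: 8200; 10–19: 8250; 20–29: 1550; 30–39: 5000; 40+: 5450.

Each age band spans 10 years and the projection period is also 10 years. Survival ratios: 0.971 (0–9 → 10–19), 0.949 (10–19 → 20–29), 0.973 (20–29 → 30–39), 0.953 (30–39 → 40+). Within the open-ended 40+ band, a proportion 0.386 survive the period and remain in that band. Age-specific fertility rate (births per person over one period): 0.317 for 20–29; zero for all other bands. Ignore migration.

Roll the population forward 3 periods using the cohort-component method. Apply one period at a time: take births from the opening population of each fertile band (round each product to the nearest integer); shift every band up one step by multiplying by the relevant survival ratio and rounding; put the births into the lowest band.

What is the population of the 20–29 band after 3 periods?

Call the groups 1 to 5, youngest first.
After projecting period 1:
Births: 1550 * 0.317 = 491
Group 2: 8200 * 0.971 = 7962
Group 3: 8250 * 0.949 = 7829
Group 4: 1550 * 0.973 = 1508
Group 5: 5000 * 0.953 + 5450 * 0.386 = 4765 + 2104 = 6869
End of period: [491, 7962, 7829, 1508, 6869]
After projecting period 2:
Births: 7829 * 0.317 = 2482
Group 2: 491 * 0.971 = 477
Group 3: 7962 * 0.949 = 7556
Group 4: 7829 * 0.973 = 7618
Group 5: 1508 * 0.953 + 6869 * 0.386 = 1437 + 2651 = 4088
End of period: [2482, 477, 7556, 7618, 4088]
After projecting period 3:
Births: 7556 * 0.317 = 2395
Group 2: 2482 * 0.971 = 2410
Group 3: 477 * 0.949 = 453
Group 4: 7556 * 0.973 = 7352
Group 5: 7618 * 0.953 + 4088 * 0.386 = 7260 + 1578 = 8838
End of period: [2395, 2410, 453, 7352, 8838]

453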